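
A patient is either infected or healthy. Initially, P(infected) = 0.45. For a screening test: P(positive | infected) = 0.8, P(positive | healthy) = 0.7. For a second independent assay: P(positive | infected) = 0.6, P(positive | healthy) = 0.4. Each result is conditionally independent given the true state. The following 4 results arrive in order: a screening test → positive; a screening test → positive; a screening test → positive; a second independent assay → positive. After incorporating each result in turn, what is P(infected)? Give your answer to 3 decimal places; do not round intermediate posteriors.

0.647

Apply Bayes' rule sequentially, carrying P(infected) forward.
After a screening test='positive': P(infected) = 0.8·0.4500 / (0.8·0.4500 + 0.7·0.5500) ≈ 0.4832
After a screening test='positive': P(infected) = 0.8·0.4832 / (0.8·0.4832 + 0.7·0.5168) ≈ 0.5166
After a screening test='positive': P(infected) = 0.8·0.5166 / (0.8·0.5166 + 0.7·0.4834) ≈ 0.5498
After a second independent assay='positive': P(infected) = 0.6·0.5498 / (0.6·0.5498 + 0.4·0.4502) ≈ 0.6469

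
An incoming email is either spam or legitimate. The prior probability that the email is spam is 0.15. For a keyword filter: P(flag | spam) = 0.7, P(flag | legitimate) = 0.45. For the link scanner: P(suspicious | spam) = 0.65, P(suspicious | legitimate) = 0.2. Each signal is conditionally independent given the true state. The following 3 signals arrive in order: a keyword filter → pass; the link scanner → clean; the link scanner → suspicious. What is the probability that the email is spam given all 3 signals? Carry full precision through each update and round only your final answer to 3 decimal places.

Apply Bayes' rule sequentially, carrying P(spam) forward.
After a keyword filter='pass': P(spam) = 0.3·0.1500 / (0.3·0.1500 + 0.55·0.8500) ≈ 0.0878
After the link scanner='clean': P(spam) = 0.35·0.0878 / (0.35·0.0878 + 0.8·0.9122) ≈ 0.0404
After the link scanner='suspicious': P(spam) = 0.65·0.0404 / (0.65·0.0404 + 0.2·0.9596) ≈ 0.1204

0.120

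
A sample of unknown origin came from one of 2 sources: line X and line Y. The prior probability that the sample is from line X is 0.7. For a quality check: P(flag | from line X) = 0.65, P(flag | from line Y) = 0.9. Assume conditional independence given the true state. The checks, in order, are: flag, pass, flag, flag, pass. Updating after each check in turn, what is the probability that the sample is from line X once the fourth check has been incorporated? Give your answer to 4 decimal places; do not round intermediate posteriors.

0.7547

After 'flag': P(line X) = 0.65·0.7000 / (0.65·0.7000 + 0.9·0.3000) ≈ 0.6276
After 'pass': P(line X) = 0.35·0.6276 / (0.35·0.6276 + 0.1·0.3724) ≈ 0.8550
After 'flag': P(line X) = 0.65·0.8550 / (0.65·0.8550 + 0.9·0.1450) ≈ 0.8099
After 'flag': P(line X) = 0.65·0.8099 / (0.65·0.8099 + 0.9·0.1901) ≈ 0.7547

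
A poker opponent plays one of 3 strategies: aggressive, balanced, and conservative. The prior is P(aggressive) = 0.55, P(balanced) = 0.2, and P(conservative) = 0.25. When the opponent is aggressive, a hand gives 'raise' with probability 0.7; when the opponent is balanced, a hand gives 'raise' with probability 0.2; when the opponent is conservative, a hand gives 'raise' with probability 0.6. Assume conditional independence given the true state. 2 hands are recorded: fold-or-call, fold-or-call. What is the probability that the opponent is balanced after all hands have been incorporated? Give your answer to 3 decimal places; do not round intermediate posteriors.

0.589

Each posterior becomes the prior for the next update.
After 'fold-or-call': normaliser = 0.3·0.5500 + 0.8·0.2000 + 0.4·0.2500; P(aggressive) ≈ 0.3882, P(balanced) ≈ 0.3765, P(conservative) ≈ 0.2353
After 'fold-or-call': normaliser = 0.3·0.3882 + 0.8·0.3765 + 0.4·0.2353; P(aggressive) ≈ 0.2276, P(balanced) ≈ 0.5885, P(conservative) ≈ 0.1839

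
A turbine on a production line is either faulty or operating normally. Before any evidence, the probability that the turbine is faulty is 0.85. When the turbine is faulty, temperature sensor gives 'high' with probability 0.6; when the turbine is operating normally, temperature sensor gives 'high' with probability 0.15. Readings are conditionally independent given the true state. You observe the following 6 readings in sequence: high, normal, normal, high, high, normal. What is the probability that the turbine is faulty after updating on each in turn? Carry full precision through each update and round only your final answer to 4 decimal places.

0.9742

After 'high': P(faulty) = 0.6·0.8500 / (0.6·0.8500 + 0.15·0.1500) ≈ 0.9577
After 'normal': P(faulty) = 0.4·0.9577 / (0.4·0.9577 + 0.85·0.0423) ≈ 0.9143
After 'normal': P(faulty) = 0.4·0.9143 / (0.4·0.9143 + 0.85·0.0857) ≈ 0.8339
After 'high': P(faulty) = 0.6·0.8339 / (0.6·0.8339 + 0.15·0.1661) ≈ 0.9526
After 'high': P(faulty) = 0.6·0.9526 / (0.6·0.9526 + 0.15·0.0474) ≈ 0.9877
After 'normal': P(faulty) = 0.4·0.9877 / (0.4·0.9877 + 0.85·0.0123) ≈ 0.9742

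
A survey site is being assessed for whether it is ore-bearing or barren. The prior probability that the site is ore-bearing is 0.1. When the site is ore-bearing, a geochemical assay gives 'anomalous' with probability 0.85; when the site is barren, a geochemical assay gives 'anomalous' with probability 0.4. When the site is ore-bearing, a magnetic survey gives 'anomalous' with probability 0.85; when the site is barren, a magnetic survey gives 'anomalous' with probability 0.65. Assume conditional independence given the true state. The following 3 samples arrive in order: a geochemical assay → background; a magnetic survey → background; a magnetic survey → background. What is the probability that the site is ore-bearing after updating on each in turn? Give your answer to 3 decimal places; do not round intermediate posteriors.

0.005

After a geochemical assay='background': P(ore) = 0.15·0.1000 / (0.15·0.1000 + 0.6·0.9000) ≈ 0.0270
After a magnetic survey='background': P(ore) = 0.15·0.0270 / (0.15·0.0270 + 0.35·0.9730) ≈ 0.0118
After a magnetic survey='background': P(ore) = 0.15·0.0118 / (0.15·0.0118 + 0.35·0.9882) ≈ 0.0051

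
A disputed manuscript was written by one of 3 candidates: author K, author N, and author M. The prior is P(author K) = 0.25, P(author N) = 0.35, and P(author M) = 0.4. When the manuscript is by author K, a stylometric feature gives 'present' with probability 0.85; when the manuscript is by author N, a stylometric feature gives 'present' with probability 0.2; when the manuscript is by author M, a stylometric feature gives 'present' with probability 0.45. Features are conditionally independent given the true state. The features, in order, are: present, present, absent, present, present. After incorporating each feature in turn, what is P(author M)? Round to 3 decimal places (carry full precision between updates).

After 'present': normaliser = 0.85·0.2500 + 0.2·0.3500 + 0.45·0.4000; P(author K) ≈ 0.4595, P(author N) ≈ 0.1514, P(author M) ≈ 0.3892
After 'present': normaliser = 0.85·0.4595 + 0.2·0.1514 + 0.45·0.3892; P(author K) ≈ 0.6553, P(author N) ≈ 0.0508, P(author M) ≈ 0.2939
After 'absent': normaliser = 0.15·0.6553 + 0.8·0.0508 + 0.55·0.2939; P(author K) ≈ 0.3270, P(author N) ≈ 0.1352, P(author M) ≈ 0.5378
After 'present': normaliser = 0.85·0.3270 + 0.2·0.1352 + 0.45·0.5378; P(author K) ≈ 0.5082, P(author N) ≈ 0.0494, P(author M) ≈ 0.4424
After 'present': normaliser = 0.85·0.5082 + 0.2·0.0494 + 0.45·0.4424; P(author K) ≈ 0.6740, P(author N) ≈ 0.0154, P(author M) ≈ 0.3106

0.311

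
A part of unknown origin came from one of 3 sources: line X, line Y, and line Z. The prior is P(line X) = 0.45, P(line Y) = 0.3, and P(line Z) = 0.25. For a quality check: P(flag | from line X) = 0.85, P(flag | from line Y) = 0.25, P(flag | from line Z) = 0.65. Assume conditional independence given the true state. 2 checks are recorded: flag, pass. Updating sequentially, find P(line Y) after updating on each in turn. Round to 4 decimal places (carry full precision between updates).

Apply Bayes' rule sequentially, carrying P(line Y) forward.
After 'flag': normaliser = 0.85·0.4500 + 0.25·0.3000 + 0.65·0.2500; P(line X) ≈ 0.6169, P(line Y) ≈ 0.1210, P(line Z) ≈ 0.2621
After 'pass': normaliser = 0.15·0.6169 + 0.75·0.1210 + 0.35·0.2621; P(line X) ≈ 0.3365, P(line Y) ≈ 0.3299, P(line Z) ≈ 0.3336

0.3299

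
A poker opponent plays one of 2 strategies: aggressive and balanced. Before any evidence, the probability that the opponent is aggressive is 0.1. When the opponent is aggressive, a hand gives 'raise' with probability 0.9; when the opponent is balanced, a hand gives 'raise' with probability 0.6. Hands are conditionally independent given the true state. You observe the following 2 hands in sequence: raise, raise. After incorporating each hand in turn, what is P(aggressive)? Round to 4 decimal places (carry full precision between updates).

0.2000

After 'raise': P(aggressive) = 0.9·0.1000 / (0.9·0.1000 + 0.6·0.9000) ≈ 0.1429
After 'raise': P(aggressive) = 0.9·0.1429 / (0.9·0.1429 + 0.6·0.8571) ≈ 0.2000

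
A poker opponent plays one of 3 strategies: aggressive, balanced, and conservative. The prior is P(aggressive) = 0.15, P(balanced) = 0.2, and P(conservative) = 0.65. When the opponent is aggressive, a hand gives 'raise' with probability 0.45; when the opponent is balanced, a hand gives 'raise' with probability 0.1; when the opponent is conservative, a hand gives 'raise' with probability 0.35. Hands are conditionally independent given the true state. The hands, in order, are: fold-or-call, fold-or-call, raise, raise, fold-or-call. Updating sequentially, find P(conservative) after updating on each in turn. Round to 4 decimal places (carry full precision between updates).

After 'fold-or-call': normaliser = 0.55·0.1500 + 0.9·0.2000 + 0.65·0.6500; P(aggressive) ≈ 0.1204, P(balanced) ≈ 0.2628, P(conservative) ≈ 0.6168
After 'fold-or-call': normaliser = 0.55·0.1204 + 0.9·0.2628 + 0.65·0.6168; P(aggressive) ≈ 0.0941, P(balanced) ≈ 0.3361, P(conservative) ≈ 0.5698
After 'raise': normaliser = 0.45·0.0941 + 0.1·0.3361 + 0.35·0.5698; P(aggressive) ≈ 0.1538, P(balanced) ≈ 0.1220, P(conservative) ≈ 0.7241
After 'raise': normaliser = 0.45·0.1538 + 0.1·0.1220 + 0.35·0.7241; P(aggressive) ≈ 0.2067, P(balanced) ≈ 0.0364, P(conservative) ≈ 0.7568
After 'fold-or-call': normaliser = 0.55·0.2067 + 0.9·0.0364 + 0.65·0.7568; P(aggressive) ≈ 0.1781, P(balanced) ≈ 0.0514, P(conservative) ≈ 0.7705

0.7705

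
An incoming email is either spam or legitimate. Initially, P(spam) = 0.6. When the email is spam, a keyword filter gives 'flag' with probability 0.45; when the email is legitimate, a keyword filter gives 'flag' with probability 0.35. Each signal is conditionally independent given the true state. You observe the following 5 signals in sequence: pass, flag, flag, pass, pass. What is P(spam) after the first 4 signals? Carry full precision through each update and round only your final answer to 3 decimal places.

0.640

After 'pass': P(spam) = 0.55·0.6000 / (0.55·0.6000 + 0.65·0.4000) ≈ 0.5593
After 'flag': P(spam) = 0.45·0.5593 / (0.45·0.5593 + 0.35·0.4407) ≈ 0.6200
After 'flag': P(spam) = 0.45·0.6200 / (0.45·0.6200 + 0.35·0.3800) ≈ 0.6772
After 'pass': P(spam) = 0.55·0.6772 / (0.55·0.6772 + 0.65·0.3228) ≈ 0.6397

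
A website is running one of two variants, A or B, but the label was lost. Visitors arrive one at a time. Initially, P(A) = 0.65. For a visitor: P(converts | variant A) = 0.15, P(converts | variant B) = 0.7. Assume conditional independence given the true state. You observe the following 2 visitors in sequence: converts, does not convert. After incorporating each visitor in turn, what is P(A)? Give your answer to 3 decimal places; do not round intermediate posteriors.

After 'converts': P(A) = 0.15·0.6500 / (0.15·0.6500 + 0.7·0.3500) ≈ 0.2847
After 'does not convert': P(A) = 0.85·0.2847 / (0.85·0.2847 + 0.3·0.7153) ≈ 0.5300

0.530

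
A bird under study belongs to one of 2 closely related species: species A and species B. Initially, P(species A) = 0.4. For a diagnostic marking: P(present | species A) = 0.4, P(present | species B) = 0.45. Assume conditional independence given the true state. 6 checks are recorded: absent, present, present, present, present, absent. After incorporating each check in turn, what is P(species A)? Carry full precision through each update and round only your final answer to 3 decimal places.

0.331

After 'absent': P(species A) = 0.6·0.4000 / (0.6·0.4000 + 0.55·0.6000) ≈ 0.4211
After 'present': P(species A) = 0.4·0.4211 / (0.4·0.4211 + 0.45·0.5789) ≈ 0.3926
After 'present': P(species A) = 0.4·0.3926 / (0.4·0.3926 + 0.45·0.6074) ≈ 0.3649
After 'present': P(species A) = 0.4·0.3649 / (0.4·0.3649 + 0.45·0.6351) ≈ 0.3381
After 'present': P(species A) = 0.4·0.3381 / (0.4·0.3381 + 0.45·0.6619) ≈ 0.3123
After 'absent': P(species A) = 0.6·0.3123 / (0.6·0.3123 + 0.55·0.6877) ≈ 0.3312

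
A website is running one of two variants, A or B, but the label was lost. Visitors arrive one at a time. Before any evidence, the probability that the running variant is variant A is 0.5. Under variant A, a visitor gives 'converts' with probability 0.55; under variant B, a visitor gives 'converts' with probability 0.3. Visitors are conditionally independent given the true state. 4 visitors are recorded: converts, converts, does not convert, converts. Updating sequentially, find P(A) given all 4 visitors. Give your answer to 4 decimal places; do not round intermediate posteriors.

0.7984

After 'converts': P(A) = 0.55·0.5000 / (0.55·0.5000 + 0.3·0.5000) ≈ 0.6471
After 'converts': P(A) = 0.55·0.6471 / (0.55·0.6471 + 0.3·0.3529) ≈ 0.7707
After 'does not convert': P(A) = 0.45·0.7707 / (0.45·0.7707 + 0.7·0.2293) ≈ 0.6836
After 'converts': P(A) = 0.55·0.6836 / (0.55·0.6836 + 0.3·0.3164) ≈ 0.7984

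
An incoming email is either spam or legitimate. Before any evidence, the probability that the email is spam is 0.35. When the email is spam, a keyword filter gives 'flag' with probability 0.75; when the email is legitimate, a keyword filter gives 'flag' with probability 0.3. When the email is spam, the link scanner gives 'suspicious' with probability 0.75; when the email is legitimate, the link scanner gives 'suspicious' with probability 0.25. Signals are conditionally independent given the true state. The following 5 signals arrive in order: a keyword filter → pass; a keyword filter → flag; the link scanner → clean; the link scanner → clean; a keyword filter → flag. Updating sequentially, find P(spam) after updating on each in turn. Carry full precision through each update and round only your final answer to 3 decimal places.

0.118

After a keyword filter='pass': P(spam) = 0.25·0.3500 / (0.25·0.3500 + 0.7·0.6500) ≈ 0.1613
After a keyword filter='flag': P(spam) = 0.75·0.1613 / (0.75·0.1613 + 0.3·0.8387) ≈ 0.3247
After the link scanner='clean': P(spam) = 0.25·0.3247 / (0.25·0.3247 + 0.75·0.6753) ≈ 0.1381
After the link scanner='clean': P(spam) = 0.25·0.1381 / (0.25·0.1381 + 0.75·0.8619) ≈ 0.0507
After a keyword filter='flag': P(spam) = 0.75·0.0507 / (0.75·0.0507 + 0.3·0.9493) ≈ 0.1178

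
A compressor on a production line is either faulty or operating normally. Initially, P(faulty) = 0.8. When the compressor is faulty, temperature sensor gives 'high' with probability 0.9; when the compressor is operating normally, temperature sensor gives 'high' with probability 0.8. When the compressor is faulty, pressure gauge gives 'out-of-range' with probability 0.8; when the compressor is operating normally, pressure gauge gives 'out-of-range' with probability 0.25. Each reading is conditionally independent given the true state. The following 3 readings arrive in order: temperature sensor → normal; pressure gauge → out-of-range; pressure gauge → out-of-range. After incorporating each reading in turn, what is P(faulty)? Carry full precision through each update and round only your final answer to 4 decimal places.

After temperature sensor='normal': P(faulty) = 0.1·0.8000 / (0.1·0.8000 + 0.2·0.2000) ≈ 0.6667
After pressure gauge='out-of-range': P(faulty) = 0.8·0.6667 / (0.8·0.6667 + 0.25·0.3333) ≈ 0.8649
After pressure gauge='out-of-range': P(faulty) = 0.8·0.8649 / (0.8·0.8649 + 0.25·0.1351) ≈ 0.9534

0.9534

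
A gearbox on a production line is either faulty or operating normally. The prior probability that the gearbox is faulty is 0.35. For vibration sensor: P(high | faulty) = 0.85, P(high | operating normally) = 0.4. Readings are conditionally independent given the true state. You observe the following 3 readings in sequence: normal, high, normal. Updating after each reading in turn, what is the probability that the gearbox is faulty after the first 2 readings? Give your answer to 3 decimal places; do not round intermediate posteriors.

0.222

After 'normal': P(faulty) = 0.15·0.3500 / (0.15·0.3500 + 0.6·0.6500) ≈ 0.1186
After 'high': P(faulty) = 0.85·0.1186 / (0.85·0.1186 + 0.4·0.8814) ≈ 0.2224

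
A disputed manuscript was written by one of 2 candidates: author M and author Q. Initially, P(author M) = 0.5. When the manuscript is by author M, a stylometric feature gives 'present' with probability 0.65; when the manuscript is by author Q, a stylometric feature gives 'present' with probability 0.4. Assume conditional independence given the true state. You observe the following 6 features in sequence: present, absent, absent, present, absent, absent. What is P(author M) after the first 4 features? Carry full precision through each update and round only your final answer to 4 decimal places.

After 'present': P(author M) = 0.65·0.5000 / (0.65·0.5000 + 0.4·0.5000) ≈ 0.6190
After 'absent': P(author M) = 0.35·0.6190 / (0.35·0.6190 + 0.6·0.3810) ≈ 0.4866
After 'absent': P(author M) = 0.35·0.4866 / (0.35·0.4866 + 0.6·0.5134) ≈ 0.3561
After 'present': P(author M) = 0.65·0.3561 / (0.65·0.3561 + 0.4·0.6439) ≈ 0.4733

0.4733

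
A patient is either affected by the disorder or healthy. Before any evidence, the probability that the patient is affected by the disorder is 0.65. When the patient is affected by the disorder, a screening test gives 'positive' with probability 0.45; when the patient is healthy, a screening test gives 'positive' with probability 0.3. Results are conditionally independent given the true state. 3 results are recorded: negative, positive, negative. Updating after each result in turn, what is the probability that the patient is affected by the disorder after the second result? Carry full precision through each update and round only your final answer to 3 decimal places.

After 'negative': P(affected) = 0.55·0.6500 / (0.55·0.6500 + 0.7·0.3500) ≈ 0.5934
After 'positive': P(affected) = 0.45·0.5934 / (0.45·0.5934 + 0.3·0.4066) ≈ 0.6864

0.686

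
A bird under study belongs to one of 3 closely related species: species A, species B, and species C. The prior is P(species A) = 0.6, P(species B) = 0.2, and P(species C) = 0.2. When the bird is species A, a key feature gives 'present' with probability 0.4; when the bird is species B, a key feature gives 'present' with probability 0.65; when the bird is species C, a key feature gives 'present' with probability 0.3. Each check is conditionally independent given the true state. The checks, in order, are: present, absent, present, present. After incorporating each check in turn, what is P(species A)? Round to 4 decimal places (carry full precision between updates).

Each posterior becomes the prior for the next update.
After 'present': normaliser = 0.4·0.6000 + 0.65·0.2000 + 0.3·0.2000; P(species A) ≈ 0.5581, P(species B) ≈ 0.3023, P(species C) ≈ 0.1395
After 'absent': normaliser = 0.6·0.5581 + 0.35·0.3023 + 0.7·0.1395; P(species A) ≈ 0.6220, P(species B) ≈ 0.1965, P(species C) ≈ 0.1814
After 'present': normaliser = 0.4·0.6220 + 0.65·0.1965 + 0.3·0.1814; P(species A) ≈ 0.5773, P(species B) ≈ 0.2964, P(species C) ≈ 0.1263
After 'present': normaliser = 0.4·0.5773 + 0.65·0.2964 + 0.3·0.1263; P(species A) ≈ 0.5004, P(species B) ≈ 0.4175, P(species C) ≈ 0.0821

0.5004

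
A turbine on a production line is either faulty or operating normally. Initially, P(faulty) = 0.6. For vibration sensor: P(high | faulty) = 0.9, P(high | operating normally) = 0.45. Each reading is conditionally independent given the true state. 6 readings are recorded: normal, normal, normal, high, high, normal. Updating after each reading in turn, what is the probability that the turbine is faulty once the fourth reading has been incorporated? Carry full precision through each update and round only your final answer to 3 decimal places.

After 'normal': P(faulty) = 0.1·0.6000 / (0.1·0.6000 + 0.55·0.4000) ≈ 0.2143
After 'normal': P(faulty) = 0.1·0.2143 / (0.1·0.2143 + 0.55·0.7857) ≈ 0.0472
After 'normal': P(faulty) = 0.1·0.0472 / (0.1·0.0472 + 0.55·0.9528) ≈ 0.0089
After 'high': P(faulty) = 0.9·0.0089 / (0.9·0.0089 + 0.45·0.9911) ≈ 0.0177

0.018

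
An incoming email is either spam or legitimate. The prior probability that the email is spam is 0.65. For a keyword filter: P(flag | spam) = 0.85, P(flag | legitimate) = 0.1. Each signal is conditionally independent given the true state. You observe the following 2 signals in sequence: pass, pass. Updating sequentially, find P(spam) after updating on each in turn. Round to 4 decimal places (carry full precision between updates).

After 'pass': P(spam) = 0.15·0.6500 / (0.15·0.6500 + 0.9·0.3500) ≈ 0.2364
After 'pass': P(spam) = 0.15·0.2364 / (0.15·0.2364 + 0.9·0.7636) ≈ 0.0491

0.0491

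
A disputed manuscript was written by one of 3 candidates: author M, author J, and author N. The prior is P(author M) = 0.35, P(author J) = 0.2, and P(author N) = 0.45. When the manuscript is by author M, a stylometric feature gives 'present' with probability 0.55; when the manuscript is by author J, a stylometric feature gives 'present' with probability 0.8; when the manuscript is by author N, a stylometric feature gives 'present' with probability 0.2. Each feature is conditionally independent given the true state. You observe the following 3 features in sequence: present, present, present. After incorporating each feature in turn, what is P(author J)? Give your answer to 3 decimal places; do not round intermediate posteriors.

0.624

After 'present': normaliser = 0.55·0.3500 + 0.8·0.2000 + 0.2·0.4500; P(author M) ≈ 0.4350, P(author J) ≈ 0.3616, P(author N) ≈ 0.2034
After 'present': normaliser = 0.55·0.4350 + 0.8·0.3616 + 0.2·0.2034; P(author M) ≈ 0.4203, P(author J) ≈ 0.5082, P(author N) ≈ 0.0715
After 'present': normaliser = 0.55·0.4203 + 0.8·0.5082 + 0.2·0.0715; P(author M) ≈ 0.3546, P(author J) ≈ 0.6235, P(author N) ≈ 0.0219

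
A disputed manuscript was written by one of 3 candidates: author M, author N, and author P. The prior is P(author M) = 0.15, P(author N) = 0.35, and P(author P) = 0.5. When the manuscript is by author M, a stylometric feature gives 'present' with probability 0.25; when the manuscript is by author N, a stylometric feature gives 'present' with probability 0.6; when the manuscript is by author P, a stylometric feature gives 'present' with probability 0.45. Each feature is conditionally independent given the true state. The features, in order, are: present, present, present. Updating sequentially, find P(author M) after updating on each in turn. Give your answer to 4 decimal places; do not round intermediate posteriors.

0.0190

After 'present': normaliser = 0.25·0.1500 + 0.6·0.3500 + 0.45·0.5000; P(author M) ≈ 0.0794, P(author N) ≈ 0.4444, P(author P) ≈ 0.4762
After 'present': normaliser = 0.25·0.0794 + 0.6·0.4444 + 0.45·0.4762; P(author M) ≈ 0.0396, P(author N) ≈ 0.5325, P(author P) ≈ 0.4279
After 'present': normaliser = 0.25·0.0396 + 0.6·0.5325 + 0.45·0.4279; P(author M) ≈ 0.0190, P(author N) ≈ 0.6121, P(author P) ≈ 0.3689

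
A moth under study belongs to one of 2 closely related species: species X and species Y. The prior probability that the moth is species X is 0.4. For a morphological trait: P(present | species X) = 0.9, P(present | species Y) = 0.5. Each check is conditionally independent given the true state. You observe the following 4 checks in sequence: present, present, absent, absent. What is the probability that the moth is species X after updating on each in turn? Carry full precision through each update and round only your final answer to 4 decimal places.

0.0795

After 'present': P(species X) = 0.9·0.4000 / (0.9·0.4000 + 0.5·0.6000) ≈ 0.5455
After 'present': P(species X) = 0.9·0.5455 / (0.9·0.5455 + 0.5·0.4545) ≈ 0.6835
After 'absent': P(species X) = 0.1·0.6835 / (0.1·0.6835 + 0.5·0.3165) ≈ 0.3017
After 'absent': P(species X) = 0.1·0.3017 / (0.1·0.3017 + 0.5·0.6983) ≈ 0.0795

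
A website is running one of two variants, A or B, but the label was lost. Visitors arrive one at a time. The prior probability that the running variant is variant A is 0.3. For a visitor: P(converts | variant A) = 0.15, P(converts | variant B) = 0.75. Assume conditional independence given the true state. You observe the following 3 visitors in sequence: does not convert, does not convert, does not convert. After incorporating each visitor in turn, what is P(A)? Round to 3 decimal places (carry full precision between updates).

0.944

After 'does not convert': P(A) = 0.85·0.3000 / (0.85·0.3000 + 0.25·0.7000) ≈ 0.5930
After 'does not convert': P(A) = 0.85·0.5930 / (0.85·0.5930 + 0.25·0.4070) ≈ 0.8321
After 'does not convert': P(A) = 0.85·0.8321 / (0.85·0.8321 + 0.25·0.1679) ≈ 0.9440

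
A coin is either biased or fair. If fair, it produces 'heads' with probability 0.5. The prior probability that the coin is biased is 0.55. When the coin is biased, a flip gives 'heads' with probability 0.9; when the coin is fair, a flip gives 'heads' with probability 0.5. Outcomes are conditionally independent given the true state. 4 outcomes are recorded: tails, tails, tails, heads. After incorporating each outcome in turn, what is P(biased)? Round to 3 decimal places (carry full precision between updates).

After 'tails': P(biased) = 0.1·0.5500 / (0.1·0.5500 + 0.5·0.4500) ≈ 0.1964
After 'tails': P(biased) = 0.1·0.1964 / (0.1·0.1964 + 0.5·0.8036) ≈ 0.0466
After 'tails': P(biased) = 0.1·0.0466 / (0.1·0.0466 + 0.5·0.9534) ≈ 0.0097
After 'heads': P(biased) = 0.9·0.0097 / (0.9·0.0097 + 0.5·0.9903) ≈ 0.0173

0.017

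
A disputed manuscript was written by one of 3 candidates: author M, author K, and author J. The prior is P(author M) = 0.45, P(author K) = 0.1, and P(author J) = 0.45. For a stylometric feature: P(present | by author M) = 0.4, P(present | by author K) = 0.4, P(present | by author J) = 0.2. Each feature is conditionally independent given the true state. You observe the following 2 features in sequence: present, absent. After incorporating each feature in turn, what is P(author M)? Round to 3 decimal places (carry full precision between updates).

0.529

Each posterior becomes the prior for the next update.
After 'present': normaliser = 0.4·0.4500 + 0.4·0.1000 + 0.2·0.4500; P(author M) ≈ 0.5806, P(author K) ≈ 0.1290, P(author J) ≈ 0.2903
After 'absent': normaliser = 0.6·0.5806 + 0.6·0.1290 + 0.8·0.2903; P(author M) ≈ 0.5294, P(author K) ≈ 0.1176, P(author J) ≈ 0.3529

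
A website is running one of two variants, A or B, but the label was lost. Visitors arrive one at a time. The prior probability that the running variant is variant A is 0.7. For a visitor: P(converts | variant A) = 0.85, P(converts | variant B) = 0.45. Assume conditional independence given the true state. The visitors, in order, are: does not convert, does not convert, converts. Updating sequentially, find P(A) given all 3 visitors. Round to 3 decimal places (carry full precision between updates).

After 'does not convert': P(A) = 0.15·0.7000 / (0.15·0.7000 + 0.55·0.3000) ≈ 0.3889
After 'does not convert': P(A) = 0.15·0.3889 / (0.15·0.3889 + 0.55·0.6111) ≈ 0.1479
After 'converts': P(A) = 0.85·0.1479 / (0.85·0.1479 + 0.45·0.8521) ≈ 0.2469

0.247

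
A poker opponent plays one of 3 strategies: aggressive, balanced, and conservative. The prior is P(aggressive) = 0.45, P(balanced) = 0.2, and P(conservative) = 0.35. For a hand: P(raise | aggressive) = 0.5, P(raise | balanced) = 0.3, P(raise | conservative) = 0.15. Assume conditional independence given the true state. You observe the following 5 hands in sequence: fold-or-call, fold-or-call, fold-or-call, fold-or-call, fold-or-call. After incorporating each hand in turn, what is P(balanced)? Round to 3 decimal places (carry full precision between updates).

0.166

Apply Bayes' rule sequentially, carrying P(balanced) forward.
After 'fold-or-call': normaliser = 0.5·0.4500 + 0.7·0.2000 + 0.85·0.3500; P(aggressive) ≈ 0.3396, P(balanced) ≈ 0.2113, P(conservative) ≈ 0.4491
After 'fold-or-call': normaliser = 0.5·0.3396 + 0.7·0.2113 + 0.85·0.4491; P(aggressive) ≈ 0.2428, P(balanced) ≈ 0.2115, P(conservative) ≈ 0.5457
After 'fold-or-call': normaliser = 0.5·0.2428 + 0.7·0.2115 + 0.85·0.5457; P(aggressive) ≈ 0.1655, P(balanced) ≈ 0.2019, P(conservative) ≈ 0.6326
After 'fold-or-call': normaliser = 0.5·0.1655 + 0.7·0.2019 + 0.85·0.6326; P(aggressive) ≈ 0.1087, P(balanced) ≈ 0.1855, P(conservative) ≈ 0.7058
After 'fold-or-call': normaliser = 0.5·0.1087 + 0.7·0.1855 + 0.85·0.7058; P(aggressive) ≈ 0.0693, P(balanced) ≈ 0.1656, P(conservative) ≈ 0.7651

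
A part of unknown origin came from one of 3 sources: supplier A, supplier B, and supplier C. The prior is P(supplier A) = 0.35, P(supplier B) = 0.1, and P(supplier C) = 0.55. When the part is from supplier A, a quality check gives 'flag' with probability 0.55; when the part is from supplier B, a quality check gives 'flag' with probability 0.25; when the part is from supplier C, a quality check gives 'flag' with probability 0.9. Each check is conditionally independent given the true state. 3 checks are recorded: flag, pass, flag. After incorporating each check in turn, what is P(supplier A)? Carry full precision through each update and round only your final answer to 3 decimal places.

0.492

After 'flag': normaliser = 0.55·0.3500 + 0.25·0.1000 + 0.9·0.5500; P(supplier A) ≈ 0.2702, P(supplier B) ≈ 0.0351, P(supplier C) ≈ 0.6947
After 'pass': normaliser = 0.45·0.2702 + 0.75·0.0351 + 0.1·0.6947; P(supplier A) ≈ 0.5593, P(supplier B) ≈ 0.1211, P(supplier C) ≈ 0.3196
After 'flag': normaliser = 0.55·0.5593 + 0.25·0.1211 + 0.9·0.3196; P(supplier A) ≈ 0.4918, P(supplier B) ≈ 0.0484, P(supplier C) ≈ 0.4598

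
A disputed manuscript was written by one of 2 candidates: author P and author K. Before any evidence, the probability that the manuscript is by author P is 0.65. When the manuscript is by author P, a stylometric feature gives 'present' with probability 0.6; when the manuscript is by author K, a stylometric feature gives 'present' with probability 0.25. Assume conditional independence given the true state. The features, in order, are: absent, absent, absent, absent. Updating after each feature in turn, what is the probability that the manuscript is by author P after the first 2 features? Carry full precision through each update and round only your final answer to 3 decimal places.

Each posterior becomes the prior for the next update.
After 'absent': P(author P) = 0.4·0.6500 / (0.4·0.6500 + 0.75·0.3500) ≈ 0.4976
After 'absent': P(author P) = 0.4·0.4976 / (0.4·0.4976 + 0.75·0.5024) ≈ 0.3457

0.346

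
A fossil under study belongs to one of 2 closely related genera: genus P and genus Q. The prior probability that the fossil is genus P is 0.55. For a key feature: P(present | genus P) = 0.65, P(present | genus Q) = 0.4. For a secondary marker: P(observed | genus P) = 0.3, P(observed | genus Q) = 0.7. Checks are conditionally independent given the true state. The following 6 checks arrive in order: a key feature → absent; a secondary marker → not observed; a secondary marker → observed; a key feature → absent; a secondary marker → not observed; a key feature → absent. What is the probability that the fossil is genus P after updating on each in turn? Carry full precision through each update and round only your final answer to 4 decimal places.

After a key feature='absent': P(genus P) = 0.35·0.5500 / (0.35·0.5500 + 0.6·0.4500) ≈ 0.4162
After a secondary marker='not observed': P(genus P) = 0.7·0.4162 / (0.7·0.4162 + 0.3·0.5838) ≈ 0.6246
After a secondary marker='observed': P(genus P) = 0.3·0.6246 / (0.3·0.6246 + 0.7·0.3754) ≈ 0.4162
After a key feature='absent': P(genus P) = 0.35·0.4162 / (0.35·0.4162 + 0.6·0.5838) ≈ 0.2937
After a secondary marker='not observed': P(genus P) = 0.7·0.2937 / (0.7·0.2937 + 0.3·0.7063) ≈ 0.4925
After a key feature='absent': P(genus P) = 0.35·0.4925 / (0.35·0.4925 + 0.6·0.5075) ≈ 0.3615

0.3615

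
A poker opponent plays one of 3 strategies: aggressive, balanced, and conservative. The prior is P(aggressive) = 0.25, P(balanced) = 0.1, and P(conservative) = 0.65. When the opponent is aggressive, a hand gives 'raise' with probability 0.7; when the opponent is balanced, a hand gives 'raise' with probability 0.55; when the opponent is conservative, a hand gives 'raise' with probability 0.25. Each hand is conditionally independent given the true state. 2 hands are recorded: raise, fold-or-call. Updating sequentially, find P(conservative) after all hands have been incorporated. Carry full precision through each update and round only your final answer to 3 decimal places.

0.612

After 'raise': normaliser = 0.7·0.2500 + 0.55·0.1000 + 0.25·0.6500; P(aggressive) ≈ 0.4459, P(balanced) ≈ 0.1401, P(conservative) ≈ 0.4140
After 'fold-or-call': normaliser = 0.3·0.4459 + 0.45·0.1401 + 0.75·0.4140; P(aggressive) ≈ 0.2637, P(balanced) ≈ 0.1243, P(conservative) ≈ 0.6121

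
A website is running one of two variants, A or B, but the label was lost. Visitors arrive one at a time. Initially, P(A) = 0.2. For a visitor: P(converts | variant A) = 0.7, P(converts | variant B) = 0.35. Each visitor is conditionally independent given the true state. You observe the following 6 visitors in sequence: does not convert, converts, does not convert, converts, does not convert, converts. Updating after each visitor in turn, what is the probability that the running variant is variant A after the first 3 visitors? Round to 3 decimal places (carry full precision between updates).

0.096

After 'does not convert': P(A) = 0.3·0.2000 / (0.3·0.2000 + 0.65·0.8000) ≈ 0.1034
After 'converts': P(A) = 0.7·0.1034 / (0.7·0.1034 + 0.35·0.8966) ≈ 0.1875
After 'does not convert': P(A) = 0.3·0.1875 / (0.3·0.1875 + 0.65·0.8125) ≈ 0.0963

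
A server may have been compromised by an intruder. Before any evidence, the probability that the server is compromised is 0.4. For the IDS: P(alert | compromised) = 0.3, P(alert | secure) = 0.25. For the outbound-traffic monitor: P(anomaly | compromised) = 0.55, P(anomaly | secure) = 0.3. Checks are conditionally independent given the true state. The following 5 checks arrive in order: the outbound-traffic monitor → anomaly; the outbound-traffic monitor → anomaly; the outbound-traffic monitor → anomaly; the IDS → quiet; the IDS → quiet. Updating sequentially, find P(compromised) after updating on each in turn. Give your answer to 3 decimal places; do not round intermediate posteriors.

Each posterior becomes the prior for the next update.
After the outbound-traffic monitor='anomaly': P(compromised) = 0.55·0.4000 / (0.55·0.4000 + 0.3·0.6000) ≈ 0.5500
After the outbound-traffic monitor='anomaly': P(compromised) = 0.55·0.5500 / (0.55·0.5500 + 0.3·0.4500) ≈ 0.6914
After the outbound-traffic monitor='anomaly': P(compromised) = 0.55·0.6914 / (0.55·0.6914 + 0.3·0.3086) ≈ 0.8042
After the IDS='quiet': P(compromised) = 0.7·0.8042 / (0.7·0.8042 + 0.75·0.1958) ≈ 0.7931
After the IDS='quiet': P(compromised) = 0.7·0.7931 / (0.7·0.7931 + 0.75·0.2069) ≈ 0.7816

0.782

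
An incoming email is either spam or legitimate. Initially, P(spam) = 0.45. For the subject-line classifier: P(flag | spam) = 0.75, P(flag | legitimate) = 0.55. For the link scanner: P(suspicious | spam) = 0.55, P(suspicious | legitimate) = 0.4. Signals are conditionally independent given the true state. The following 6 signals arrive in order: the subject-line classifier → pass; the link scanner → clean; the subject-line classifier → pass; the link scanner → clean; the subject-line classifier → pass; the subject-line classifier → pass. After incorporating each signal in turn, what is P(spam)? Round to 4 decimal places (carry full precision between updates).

Each posterior becomes the prior for the next update.
After the subject-line classifier='pass': P(spam) = 0.25·0.4500 / (0.25·0.4500 + 0.45·0.5500) ≈ 0.3125
After the link scanner='clean': P(spam) = 0.45·0.3125 / (0.45·0.3125 + 0.6·0.6875) ≈ 0.2542
After the subject-line classifier='pass': P(spam) = 0.25·0.2542 / (0.25·0.2542 + 0.45·0.7458) ≈ 0.1592
After the link scanner='clean': P(spam) = 0.45·0.1592 / (0.45·0.1592 + 0.6·0.8408) ≈ 0.1244
After the subject-line classifier='pass': P(spam) = 0.25·0.1244 / (0.25·0.1244 + 0.45·0.8756) ≈ 0.0731
After the subject-line classifier='pass': P(spam) = 0.25·0.0731 / (0.25·0.0731 + 0.45·0.9269) ≈ 0.0420

0.0420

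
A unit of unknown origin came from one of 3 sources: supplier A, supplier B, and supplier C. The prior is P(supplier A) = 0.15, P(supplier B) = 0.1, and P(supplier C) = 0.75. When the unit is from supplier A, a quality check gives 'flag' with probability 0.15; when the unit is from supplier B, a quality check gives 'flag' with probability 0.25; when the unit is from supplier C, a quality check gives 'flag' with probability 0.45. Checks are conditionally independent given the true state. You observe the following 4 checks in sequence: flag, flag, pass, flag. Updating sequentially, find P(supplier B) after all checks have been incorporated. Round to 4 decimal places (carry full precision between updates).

Apply Bayes' rule sequentially, carrying P(supplier B) forward.
After 'flag': normaliser = 0.15·0.1500 + 0.25·0.1000 + 0.45·0.7500; P(supplier A) ≈ 0.0584, P(supplier B) ≈ 0.0649, P(supplier C) ≈ 0.8766
After 'flag': normaliser = 0.15·0.0584 + 0.25·0.0649 + 0.45·0.8766; P(supplier A) ≈ 0.0209, P(supplier B) ≈ 0.0387, P(supplier C) ≈ 0.9404
After 'pass': normaliser = 0.85·0.0209 + 0.75·0.0387 + 0.55·0.9404; P(supplier A) ≈ 0.0315, P(supplier B) ≈ 0.0515, P(supplier C) ≈ 0.9170
After 'flag': normaliser = 0.15·0.0315 + 0.25·0.0515 + 0.45·0.9170; P(supplier A) ≈ 0.0110, P(supplier B) ≈ 0.0299, P(supplier C) ≈ 0.9591

0.0299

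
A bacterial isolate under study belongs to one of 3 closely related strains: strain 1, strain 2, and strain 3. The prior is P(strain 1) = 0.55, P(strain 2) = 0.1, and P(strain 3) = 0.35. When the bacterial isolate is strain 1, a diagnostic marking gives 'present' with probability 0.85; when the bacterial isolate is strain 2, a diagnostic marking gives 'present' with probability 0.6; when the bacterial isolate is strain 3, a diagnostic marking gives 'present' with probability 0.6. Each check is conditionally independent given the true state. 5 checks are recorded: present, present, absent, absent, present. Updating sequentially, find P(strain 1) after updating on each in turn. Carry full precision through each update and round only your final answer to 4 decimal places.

After 'present': normaliser = 0.85·0.5500 + 0.6·0.1000 + 0.6·0.3500; P(strain 1) ≈ 0.6339, P(strain 2) ≈ 0.0814, P(strain 3) ≈ 0.2847
After 'present': normaliser = 0.85·0.6339 + 0.6·0.0814 + 0.6·0.2847; P(strain 1) ≈ 0.7104, P(strain 2) ≈ 0.0644, P(strain 3) ≈ 0.2253
After 'absent': normaliser = 0.15·0.7104 + 0.4·0.0644 + 0.4·0.2253; P(strain 1) ≈ 0.4791, P(strain 2) ≈ 0.1157, P(strain 3) ≈ 0.4051
After 'absent': normaliser = 0.15·0.4791 + 0.4·0.1157 + 0.4·0.4051; P(strain 1) ≈ 0.2565, P(strain 2) ≈ 0.1652, P(strain 3) ≈ 0.5783
After 'present': normaliser = 0.85·0.2565 + 0.6·0.1652 + 0.6·0.5783; P(strain 1) ≈ 0.3283, P(strain 2) ≈ 0.1493, P(strain 3) ≈ 0.5225

0.3283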